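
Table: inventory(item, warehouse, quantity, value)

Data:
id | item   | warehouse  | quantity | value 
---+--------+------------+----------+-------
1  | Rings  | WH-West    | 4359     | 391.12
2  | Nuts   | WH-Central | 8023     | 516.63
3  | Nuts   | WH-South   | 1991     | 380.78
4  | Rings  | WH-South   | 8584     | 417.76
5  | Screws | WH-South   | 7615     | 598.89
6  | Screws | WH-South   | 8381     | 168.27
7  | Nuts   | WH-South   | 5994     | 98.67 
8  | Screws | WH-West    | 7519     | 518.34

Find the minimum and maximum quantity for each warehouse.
SELECT warehouse, MIN(quantity), MAX(quantity)
FROM inventory
GROUP BY warehouse

Result:
  WH-Central: min=8023, max=8023
  WH-South: min=1991, max=8584
  WH-West: min=4359, max=7519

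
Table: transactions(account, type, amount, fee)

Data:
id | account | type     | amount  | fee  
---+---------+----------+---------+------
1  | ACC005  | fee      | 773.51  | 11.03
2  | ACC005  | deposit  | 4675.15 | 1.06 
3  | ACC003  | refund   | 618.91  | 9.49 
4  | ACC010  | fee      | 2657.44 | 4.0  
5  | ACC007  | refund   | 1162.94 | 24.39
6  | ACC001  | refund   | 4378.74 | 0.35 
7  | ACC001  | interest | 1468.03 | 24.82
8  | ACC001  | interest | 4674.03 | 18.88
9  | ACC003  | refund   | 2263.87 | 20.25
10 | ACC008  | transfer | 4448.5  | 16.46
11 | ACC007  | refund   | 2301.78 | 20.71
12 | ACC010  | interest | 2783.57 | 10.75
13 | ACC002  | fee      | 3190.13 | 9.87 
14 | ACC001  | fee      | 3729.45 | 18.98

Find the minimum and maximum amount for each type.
SELECT type, MIN(amount), MAX(amount)
FROM transactions
GROUP BY type

Result:
  deposit: min=4675.15, max=4675.15
  fee: min=773.51, max=3729.45
  interest: min=1468.03, max=4674.03
  refund: min=618.91, max=4378.74
  transfer: min=4448.50, max=4448.50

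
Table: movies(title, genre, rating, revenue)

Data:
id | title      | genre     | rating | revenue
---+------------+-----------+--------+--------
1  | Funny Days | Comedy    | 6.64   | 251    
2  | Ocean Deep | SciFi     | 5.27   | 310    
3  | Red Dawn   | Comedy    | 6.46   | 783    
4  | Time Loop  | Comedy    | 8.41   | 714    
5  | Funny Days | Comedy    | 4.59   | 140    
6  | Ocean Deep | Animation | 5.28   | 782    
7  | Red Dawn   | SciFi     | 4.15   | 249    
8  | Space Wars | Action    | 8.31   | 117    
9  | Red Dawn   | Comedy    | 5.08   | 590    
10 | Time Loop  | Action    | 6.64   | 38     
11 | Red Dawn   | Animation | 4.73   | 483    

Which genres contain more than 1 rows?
SELECT genre, COUNT(*) as cnt
FROM movies
GROUP BY genre
HAVING COUNT(*) > 1

Result:
  Action: 2
  Animation: 2
  Comedy: 5
  SciFi: 2

Note: HAVING filters groups after aggregation, WHERE filters rows before.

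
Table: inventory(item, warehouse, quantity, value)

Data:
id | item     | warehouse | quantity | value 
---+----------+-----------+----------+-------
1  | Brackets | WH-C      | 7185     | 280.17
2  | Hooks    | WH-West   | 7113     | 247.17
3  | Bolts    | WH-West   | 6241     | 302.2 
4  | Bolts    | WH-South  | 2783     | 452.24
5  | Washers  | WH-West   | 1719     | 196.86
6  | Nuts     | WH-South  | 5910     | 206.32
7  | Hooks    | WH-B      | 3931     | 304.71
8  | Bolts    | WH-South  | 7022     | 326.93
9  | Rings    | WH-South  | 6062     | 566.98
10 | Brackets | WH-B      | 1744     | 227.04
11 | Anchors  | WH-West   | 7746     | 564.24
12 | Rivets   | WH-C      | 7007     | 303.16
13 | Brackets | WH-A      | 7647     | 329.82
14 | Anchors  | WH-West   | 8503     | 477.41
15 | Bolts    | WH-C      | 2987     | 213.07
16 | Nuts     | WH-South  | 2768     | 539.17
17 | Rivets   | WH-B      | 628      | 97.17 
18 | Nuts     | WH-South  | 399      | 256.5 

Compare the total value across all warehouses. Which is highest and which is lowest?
SELECT warehouse, SUM(value)
FROM inventory
GROUP BY warehouse
ORDER BY SUM(value)

All groups:
  WH-A: 329.82
  WH-B: 628.92
  WH-C: 796.40
  WH-West: 1787.88
  WH-South: 2348.14

Highest: WH-South (2348.14)
Lowest: WH-A (329.82)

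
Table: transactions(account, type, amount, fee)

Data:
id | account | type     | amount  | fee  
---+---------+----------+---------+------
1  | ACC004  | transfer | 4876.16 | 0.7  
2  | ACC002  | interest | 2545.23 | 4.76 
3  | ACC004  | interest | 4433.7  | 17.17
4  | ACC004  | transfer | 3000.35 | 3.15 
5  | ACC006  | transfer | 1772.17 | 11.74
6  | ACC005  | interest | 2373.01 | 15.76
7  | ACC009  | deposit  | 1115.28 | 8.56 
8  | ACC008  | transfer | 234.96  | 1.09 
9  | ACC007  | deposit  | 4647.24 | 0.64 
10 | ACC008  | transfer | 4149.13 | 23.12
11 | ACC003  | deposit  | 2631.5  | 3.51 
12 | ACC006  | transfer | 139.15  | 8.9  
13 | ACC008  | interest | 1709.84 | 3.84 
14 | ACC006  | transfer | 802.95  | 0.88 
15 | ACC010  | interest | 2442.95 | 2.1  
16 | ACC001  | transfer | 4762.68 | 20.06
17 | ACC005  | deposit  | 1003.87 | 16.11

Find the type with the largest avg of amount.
SELECT type, AVG(amount) as val
FROM transactions
GROUP BY type
ORDER BY val DESC
LIMIT 1

Result: interest with avg(amount) = 2700.95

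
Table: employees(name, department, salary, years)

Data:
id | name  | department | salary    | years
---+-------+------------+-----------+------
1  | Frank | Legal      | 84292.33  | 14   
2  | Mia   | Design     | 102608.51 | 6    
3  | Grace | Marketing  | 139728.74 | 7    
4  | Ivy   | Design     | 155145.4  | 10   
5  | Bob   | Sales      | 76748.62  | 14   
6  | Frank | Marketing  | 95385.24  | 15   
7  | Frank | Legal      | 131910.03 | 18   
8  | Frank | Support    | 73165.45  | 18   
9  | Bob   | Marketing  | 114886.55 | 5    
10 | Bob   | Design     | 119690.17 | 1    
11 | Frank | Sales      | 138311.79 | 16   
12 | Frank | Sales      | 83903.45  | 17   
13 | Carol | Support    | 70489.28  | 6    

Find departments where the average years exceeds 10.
SELECT department, AVG(years)
FROM employees
GROUP BY department
HAVING AVG(years) > 10

Result:
  Legal: avg=16.00
  Sales: avg=15.67
  Support: avg=12.00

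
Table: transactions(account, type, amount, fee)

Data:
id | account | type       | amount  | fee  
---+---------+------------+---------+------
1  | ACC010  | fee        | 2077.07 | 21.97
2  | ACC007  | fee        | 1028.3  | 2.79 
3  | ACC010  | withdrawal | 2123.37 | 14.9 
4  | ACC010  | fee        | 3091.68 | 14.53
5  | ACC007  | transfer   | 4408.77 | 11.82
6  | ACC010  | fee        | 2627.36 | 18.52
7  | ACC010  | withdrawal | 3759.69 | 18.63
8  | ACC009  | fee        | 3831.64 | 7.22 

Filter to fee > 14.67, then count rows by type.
SELECT type, COUNT(*)
FROM transactions
WHERE fee > 14.67
GROUP BY type

Note: WHERE filters rows before grouping.

Result:
  fee: 2
  withdrawal: 2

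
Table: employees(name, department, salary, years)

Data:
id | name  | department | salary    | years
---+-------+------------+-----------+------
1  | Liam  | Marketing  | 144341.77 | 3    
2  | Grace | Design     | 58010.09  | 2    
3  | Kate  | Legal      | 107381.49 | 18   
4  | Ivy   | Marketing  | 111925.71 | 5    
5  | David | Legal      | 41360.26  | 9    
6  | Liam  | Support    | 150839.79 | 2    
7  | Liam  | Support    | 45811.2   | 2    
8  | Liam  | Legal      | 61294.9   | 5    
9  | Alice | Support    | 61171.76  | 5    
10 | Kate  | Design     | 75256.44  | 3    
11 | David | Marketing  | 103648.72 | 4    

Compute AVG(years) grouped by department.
SELECT department, AVG(years) as result
FROM employees
GROUP BY department

Result:
  Design: 2.50
  Legal: 10.67
  Marketing: 4.00
  Support: 3.00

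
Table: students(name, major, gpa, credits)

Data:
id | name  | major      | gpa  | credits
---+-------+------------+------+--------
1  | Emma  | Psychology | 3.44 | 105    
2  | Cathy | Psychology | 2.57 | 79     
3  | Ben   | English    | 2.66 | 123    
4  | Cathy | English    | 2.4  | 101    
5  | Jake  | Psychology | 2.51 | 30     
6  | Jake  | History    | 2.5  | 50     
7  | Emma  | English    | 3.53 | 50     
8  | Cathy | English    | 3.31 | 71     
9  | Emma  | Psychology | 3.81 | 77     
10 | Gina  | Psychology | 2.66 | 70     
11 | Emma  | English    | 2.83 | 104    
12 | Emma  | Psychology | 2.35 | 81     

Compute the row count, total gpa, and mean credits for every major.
SELECT major,
       COUNT(*) as cnt,
       SUM(gpa) as total_gpa,
       AVG(credits) as avg_credits
FROM students
GROUP BY major

Result:
  English: 5 records, 14.73 total gpa, 89.80 avg credits
  History: 1 records, 2.50 total gpa, 50.00 avg credits
  Psychology: 6 records, 17.34 total gpa, 73.67 avg credits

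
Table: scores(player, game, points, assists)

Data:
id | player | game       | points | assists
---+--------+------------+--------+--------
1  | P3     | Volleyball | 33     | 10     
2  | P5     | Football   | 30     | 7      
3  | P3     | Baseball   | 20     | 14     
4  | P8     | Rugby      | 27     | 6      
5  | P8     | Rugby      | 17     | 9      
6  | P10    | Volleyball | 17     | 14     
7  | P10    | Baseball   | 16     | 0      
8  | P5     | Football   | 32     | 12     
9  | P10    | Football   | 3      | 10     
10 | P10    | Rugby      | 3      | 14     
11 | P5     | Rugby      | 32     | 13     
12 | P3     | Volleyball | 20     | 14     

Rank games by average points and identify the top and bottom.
SELECT game, AVG(points)
FROM scores
GROUP BY game
ORDER BY AVG(points)

All groups:
  Baseball: 18.00
  Rugby: 19.75
  Football: 21.67
  Volleyball: 23.33

Highest: Volleyball (23.33)
Lowest: Baseball (18.00)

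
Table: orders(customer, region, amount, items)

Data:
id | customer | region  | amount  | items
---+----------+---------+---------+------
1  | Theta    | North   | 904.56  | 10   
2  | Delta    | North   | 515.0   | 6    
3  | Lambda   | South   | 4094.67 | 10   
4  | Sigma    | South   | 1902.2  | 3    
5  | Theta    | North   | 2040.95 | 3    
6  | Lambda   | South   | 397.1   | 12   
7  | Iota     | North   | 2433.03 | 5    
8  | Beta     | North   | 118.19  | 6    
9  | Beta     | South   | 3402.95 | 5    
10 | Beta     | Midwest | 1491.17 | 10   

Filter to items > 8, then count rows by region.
SELECT region, COUNT(*)
FROM orders
WHERE items > 8
GROUP BY region

Note: WHERE filters rows before grouping.

Result:
  Midwest: 1
  North: 1
  South: 2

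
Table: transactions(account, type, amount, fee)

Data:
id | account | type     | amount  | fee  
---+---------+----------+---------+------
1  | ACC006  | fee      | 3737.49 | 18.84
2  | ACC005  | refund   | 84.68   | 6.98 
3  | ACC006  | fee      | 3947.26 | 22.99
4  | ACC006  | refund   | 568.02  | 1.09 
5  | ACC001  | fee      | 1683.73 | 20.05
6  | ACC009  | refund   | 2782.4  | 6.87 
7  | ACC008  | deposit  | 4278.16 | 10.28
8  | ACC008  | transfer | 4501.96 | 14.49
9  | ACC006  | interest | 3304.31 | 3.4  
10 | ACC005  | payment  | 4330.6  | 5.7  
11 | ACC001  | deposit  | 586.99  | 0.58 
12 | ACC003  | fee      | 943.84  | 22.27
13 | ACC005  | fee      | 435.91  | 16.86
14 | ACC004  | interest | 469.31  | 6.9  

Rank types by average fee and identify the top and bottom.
SELECT type, AVG(fee)
FROM transactions
GROUP BY type
ORDER BY AVG(fee)

All groups:
  refund: 4.98
  interest: 5.15
  deposit: 5.43
  payment: 5.70
  transfer: 14.49
  fee: 20.20

Highest: fee (20.20)
Lowest: refund (4.98)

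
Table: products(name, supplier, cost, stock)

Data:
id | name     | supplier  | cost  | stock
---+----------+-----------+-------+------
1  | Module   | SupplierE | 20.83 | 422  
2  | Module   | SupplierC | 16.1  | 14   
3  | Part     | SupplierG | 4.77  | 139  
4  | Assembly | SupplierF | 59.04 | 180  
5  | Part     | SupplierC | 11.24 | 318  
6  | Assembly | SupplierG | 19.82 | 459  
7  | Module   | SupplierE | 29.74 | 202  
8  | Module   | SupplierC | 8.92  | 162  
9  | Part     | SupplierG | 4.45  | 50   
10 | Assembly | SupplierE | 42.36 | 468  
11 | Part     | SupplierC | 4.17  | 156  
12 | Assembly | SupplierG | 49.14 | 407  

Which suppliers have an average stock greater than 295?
SELECT supplier, AVG(stock)
FROM products
GROUP BY supplier
HAVING AVG(stock) > 295

Result:
  SupplierE: avg=364.00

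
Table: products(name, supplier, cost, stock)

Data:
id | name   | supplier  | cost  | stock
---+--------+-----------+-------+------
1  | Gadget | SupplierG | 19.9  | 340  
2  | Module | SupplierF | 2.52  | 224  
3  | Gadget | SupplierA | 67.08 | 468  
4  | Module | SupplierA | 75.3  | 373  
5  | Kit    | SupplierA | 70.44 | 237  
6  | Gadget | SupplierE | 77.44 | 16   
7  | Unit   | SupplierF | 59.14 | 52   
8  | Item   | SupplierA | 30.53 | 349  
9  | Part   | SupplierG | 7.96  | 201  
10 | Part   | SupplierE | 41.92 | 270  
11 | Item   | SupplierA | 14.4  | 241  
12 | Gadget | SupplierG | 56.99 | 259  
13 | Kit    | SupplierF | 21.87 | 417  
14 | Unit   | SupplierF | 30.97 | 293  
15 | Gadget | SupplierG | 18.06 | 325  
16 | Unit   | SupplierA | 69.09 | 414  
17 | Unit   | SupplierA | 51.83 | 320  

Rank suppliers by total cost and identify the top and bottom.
SELECT supplier, SUM(cost)
FROM products
GROUP BY supplier
ORDER BY SUM(cost)

All groups:
  SupplierG: 102.91
  SupplierF: 114.50
  SupplierE: 119.36
  SupplierA: 378.67

Highest: SupplierA (378.67)
Lowest: SupplierG (102.91)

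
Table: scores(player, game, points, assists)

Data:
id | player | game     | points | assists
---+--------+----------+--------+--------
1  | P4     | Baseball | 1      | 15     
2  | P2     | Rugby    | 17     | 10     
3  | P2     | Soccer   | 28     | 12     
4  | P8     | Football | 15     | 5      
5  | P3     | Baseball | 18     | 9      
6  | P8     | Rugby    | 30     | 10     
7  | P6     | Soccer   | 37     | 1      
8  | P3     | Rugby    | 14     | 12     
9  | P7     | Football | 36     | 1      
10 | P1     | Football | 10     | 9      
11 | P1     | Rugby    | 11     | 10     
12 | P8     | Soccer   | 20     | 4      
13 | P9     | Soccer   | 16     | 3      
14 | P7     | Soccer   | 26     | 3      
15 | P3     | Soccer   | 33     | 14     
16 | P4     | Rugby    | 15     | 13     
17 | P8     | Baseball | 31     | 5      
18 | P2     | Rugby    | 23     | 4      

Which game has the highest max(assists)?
SELECT game, MAX(assists) as val
FROM scores
GROUP BY game
ORDER BY val DESC
LIMIT 1

Result: Baseball with max(assists) = 15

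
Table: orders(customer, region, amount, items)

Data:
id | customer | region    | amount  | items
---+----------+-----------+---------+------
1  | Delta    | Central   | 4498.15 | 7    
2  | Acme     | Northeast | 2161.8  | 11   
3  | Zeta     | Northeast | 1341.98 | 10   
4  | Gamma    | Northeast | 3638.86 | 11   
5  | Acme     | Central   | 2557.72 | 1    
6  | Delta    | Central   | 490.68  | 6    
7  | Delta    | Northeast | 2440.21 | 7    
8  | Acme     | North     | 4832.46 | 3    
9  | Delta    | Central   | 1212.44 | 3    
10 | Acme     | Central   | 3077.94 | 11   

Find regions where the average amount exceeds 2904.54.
SELECT region, AVG(amount)
FROM orders
GROUP BY region
HAVING AVG(amount) > 2904.54

Result:
  North: avg=4832.46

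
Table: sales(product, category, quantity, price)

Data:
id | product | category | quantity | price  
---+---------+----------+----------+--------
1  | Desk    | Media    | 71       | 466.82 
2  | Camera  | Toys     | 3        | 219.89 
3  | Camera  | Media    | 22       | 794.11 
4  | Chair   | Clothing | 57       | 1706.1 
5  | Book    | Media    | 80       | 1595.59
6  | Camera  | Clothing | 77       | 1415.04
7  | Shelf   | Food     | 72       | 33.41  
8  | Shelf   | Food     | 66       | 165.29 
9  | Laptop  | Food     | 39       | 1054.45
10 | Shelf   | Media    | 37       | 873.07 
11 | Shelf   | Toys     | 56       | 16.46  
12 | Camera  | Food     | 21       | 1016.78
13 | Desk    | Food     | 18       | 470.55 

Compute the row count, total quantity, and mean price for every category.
SELECT category,
       COUNT(*) as cnt,
       SUM(quantity) as total_quantity,
       AVG(price) as avg_price
FROM sales
GROUP BY category

Result:
  Clothing: 2 records, 134 total quantity, 1560.57 avg price
  Food: 5 records, 216 total quantity, 548.10 avg price
  Media: 4 records, 210 total quantity, 932.40 avg price
  Toys: 2 records, 59 total quantity, 118.18 avg price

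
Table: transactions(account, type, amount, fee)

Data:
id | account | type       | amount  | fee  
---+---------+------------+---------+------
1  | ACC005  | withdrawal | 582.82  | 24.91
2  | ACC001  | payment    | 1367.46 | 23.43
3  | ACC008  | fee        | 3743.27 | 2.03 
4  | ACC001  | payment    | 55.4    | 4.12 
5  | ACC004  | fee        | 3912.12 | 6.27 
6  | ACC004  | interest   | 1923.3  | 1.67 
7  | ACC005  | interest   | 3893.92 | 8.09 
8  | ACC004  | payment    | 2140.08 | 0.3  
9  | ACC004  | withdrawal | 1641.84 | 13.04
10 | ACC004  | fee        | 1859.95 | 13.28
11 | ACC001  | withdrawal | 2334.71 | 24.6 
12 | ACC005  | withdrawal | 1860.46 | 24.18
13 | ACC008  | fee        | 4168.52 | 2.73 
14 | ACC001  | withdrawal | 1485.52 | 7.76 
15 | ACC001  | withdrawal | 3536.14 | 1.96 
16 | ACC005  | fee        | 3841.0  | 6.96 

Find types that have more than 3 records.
SELECT type, COUNT(*) as cnt
FROM transactions
GROUP BY type
HAVING COUNT(*) > 3

Result:
  fee: 5
  withdrawal: 6

Note: HAVING filters groups after aggregation, WHERE filters rows before.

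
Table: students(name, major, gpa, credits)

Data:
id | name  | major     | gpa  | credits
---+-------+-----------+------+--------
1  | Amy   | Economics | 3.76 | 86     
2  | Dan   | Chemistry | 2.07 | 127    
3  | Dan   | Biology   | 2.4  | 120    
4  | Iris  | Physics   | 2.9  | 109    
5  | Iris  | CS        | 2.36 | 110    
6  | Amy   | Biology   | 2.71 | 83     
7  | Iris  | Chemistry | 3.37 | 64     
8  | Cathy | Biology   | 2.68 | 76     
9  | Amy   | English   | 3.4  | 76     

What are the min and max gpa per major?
SELECT major, MIN(gpa), MAX(gpa)
FROM students
GROUP BY major

Result:
  Biology: min=2.40, max=2.71
  CS: min=2.36, max=2.36
  Chemistry: min=2.07, max=3.37
  Economics: min=3.76, max=3.76
  English: min=3.40, max=3.40
  Physics: min=2.90, max=2.90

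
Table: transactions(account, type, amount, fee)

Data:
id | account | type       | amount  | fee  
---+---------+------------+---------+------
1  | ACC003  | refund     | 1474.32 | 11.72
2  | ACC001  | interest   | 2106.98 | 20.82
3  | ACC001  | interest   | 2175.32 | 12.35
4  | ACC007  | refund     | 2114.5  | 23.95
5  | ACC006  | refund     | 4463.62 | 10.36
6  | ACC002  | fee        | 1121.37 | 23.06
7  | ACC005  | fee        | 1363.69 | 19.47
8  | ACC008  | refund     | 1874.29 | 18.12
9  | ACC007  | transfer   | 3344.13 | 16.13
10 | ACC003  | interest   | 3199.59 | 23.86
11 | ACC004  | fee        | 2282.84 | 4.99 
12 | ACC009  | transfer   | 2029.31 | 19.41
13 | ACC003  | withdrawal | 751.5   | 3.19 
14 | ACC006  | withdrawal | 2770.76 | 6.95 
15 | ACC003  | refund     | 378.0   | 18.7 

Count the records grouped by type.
SELECT type, COUNT(*) as count
FROM transactions
GROUP BY type

Result:
  fee: 3
  interest: 3
  refund: 5
  transfer: 2
  withdrawal: 2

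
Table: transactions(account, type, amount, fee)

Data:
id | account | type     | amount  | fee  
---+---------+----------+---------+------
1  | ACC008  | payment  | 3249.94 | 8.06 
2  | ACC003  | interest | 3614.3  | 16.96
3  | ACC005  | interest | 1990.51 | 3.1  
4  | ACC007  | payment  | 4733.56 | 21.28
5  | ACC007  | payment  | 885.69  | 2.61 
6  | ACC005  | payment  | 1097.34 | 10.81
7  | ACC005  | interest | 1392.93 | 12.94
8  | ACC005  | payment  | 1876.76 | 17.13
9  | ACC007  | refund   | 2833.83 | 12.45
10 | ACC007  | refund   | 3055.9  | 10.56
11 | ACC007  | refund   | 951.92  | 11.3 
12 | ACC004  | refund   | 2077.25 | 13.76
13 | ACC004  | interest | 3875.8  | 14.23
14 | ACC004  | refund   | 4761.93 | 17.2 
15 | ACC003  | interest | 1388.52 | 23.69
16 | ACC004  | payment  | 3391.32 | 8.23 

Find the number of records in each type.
SELECT type, COUNT(*) as count
FROM transactions
GROUP BY type

Result:
  interest: 5
  payment: 6
  refund: 5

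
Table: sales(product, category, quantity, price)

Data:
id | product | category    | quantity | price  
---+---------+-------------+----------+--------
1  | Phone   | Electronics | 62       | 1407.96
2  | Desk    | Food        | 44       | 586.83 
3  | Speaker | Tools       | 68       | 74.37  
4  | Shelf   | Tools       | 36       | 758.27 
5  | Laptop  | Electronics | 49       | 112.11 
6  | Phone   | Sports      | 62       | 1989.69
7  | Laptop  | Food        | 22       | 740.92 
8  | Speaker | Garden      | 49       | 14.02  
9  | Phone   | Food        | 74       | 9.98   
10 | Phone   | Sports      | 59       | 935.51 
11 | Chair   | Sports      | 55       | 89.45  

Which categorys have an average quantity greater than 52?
SELECT category, AVG(quantity)
FROM sales
GROUP BY category
HAVING AVG(quantity) > 52

Result:
  Electronics: avg=55.50
  Sports: avg=58.67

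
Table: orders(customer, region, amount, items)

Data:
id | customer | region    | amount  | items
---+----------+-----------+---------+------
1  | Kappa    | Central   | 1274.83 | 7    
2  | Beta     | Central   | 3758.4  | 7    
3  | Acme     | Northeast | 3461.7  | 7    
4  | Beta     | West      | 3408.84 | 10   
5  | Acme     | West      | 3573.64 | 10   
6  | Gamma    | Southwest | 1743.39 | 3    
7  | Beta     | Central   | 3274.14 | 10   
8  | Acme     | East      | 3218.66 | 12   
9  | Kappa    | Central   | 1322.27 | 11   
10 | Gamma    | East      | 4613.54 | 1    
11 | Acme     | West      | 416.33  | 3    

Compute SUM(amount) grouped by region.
SELECT region, SUM(amount) as result
FROM orders
GROUP BY region

Result:
  Central: 9629.64
  East: 7832.20
  Northeast: 3461.70
  Southwest: 1743.39
  West: 7398.81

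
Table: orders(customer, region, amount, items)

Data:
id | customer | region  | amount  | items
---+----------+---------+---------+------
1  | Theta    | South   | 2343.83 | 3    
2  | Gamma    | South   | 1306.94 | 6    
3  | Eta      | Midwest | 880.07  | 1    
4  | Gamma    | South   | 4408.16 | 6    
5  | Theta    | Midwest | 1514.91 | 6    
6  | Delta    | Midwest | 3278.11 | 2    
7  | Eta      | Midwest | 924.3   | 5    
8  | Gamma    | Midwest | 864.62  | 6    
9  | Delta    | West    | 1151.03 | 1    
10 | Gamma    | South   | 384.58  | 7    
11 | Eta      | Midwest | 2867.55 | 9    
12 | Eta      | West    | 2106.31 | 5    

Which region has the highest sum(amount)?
SELECT region, SUM(amount) as val
FROM orders
GROUP BY region
ORDER BY val DESC
LIMIT 1

Result: Midwest with sum(amount) = 10329.56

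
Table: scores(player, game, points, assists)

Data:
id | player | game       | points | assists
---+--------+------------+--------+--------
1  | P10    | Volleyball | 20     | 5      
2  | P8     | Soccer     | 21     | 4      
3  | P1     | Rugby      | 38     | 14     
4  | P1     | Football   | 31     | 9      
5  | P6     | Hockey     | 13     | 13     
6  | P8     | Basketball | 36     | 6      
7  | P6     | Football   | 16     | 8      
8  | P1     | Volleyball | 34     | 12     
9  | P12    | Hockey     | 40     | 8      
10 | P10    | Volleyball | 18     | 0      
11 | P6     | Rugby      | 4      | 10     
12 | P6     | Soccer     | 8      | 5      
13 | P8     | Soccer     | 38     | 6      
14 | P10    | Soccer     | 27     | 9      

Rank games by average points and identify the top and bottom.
SELECT game, AVG(points)
FROM scores
GROUP BY game
ORDER BY AVG(points)

All groups:
  Rugby: 21.00
  Football: 23.50
  Soccer: 23.50
  Volleyball: 24.00
  Hockey: 26.50
  Basketball: 36.00

Highest: Basketball (36.00)
Lowest: Rugby (21.00)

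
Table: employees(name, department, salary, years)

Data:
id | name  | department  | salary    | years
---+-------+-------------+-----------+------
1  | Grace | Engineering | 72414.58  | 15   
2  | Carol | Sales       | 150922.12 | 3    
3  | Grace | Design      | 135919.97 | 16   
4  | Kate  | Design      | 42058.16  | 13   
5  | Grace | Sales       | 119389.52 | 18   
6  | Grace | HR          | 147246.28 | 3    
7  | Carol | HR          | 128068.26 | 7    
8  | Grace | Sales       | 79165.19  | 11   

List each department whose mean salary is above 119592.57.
SELECT department, AVG(salary)
FROM employees
GROUP BY department
HAVING AVG(salary) > 119592.57

Result:
  HR: avg=137657.27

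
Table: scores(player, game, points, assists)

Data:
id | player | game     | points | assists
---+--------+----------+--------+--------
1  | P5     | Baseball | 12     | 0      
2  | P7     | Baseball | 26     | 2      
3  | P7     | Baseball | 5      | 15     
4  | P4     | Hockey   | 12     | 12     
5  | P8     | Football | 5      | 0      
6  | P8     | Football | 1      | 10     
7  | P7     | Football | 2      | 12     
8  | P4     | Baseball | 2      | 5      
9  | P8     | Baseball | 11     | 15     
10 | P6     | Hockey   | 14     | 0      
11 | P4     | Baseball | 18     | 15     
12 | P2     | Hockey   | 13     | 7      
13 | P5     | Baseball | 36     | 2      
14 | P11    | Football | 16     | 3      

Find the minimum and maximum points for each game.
SELECT game, MIN(points), MAX(points)
FROM scores
GROUP BY game

Result:
  Baseball: min=2, max=36
  Football: min=1, max=16
  Hockey: min=12, max=14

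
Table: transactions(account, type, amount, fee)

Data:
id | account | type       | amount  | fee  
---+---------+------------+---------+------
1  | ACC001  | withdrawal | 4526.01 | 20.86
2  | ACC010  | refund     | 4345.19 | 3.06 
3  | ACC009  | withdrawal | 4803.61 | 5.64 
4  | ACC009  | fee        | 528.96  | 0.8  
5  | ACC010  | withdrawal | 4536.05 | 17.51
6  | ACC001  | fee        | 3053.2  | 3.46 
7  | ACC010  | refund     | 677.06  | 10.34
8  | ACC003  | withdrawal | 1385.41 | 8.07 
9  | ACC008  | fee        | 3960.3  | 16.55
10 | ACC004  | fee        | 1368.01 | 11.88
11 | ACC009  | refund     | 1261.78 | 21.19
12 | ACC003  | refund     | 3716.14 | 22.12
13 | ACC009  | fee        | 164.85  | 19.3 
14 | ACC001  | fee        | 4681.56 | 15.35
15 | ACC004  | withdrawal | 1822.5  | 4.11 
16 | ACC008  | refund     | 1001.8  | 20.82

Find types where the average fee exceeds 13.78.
SELECT type, AVG(fee)
FROM transactions
GROUP BY type
HAVING AVG(fee) > 13.78

Result:
  refund: avg=15.51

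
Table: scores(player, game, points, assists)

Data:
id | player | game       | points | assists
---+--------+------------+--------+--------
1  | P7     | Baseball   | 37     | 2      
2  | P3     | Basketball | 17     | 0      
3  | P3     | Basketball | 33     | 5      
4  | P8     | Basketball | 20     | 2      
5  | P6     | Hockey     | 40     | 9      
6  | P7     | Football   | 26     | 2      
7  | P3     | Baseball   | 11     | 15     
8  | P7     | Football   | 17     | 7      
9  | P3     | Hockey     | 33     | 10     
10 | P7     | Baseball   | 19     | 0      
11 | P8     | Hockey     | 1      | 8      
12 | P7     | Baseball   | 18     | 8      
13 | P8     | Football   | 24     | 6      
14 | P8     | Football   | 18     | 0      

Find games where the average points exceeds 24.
SELECT game, AVG(points)
FROM scores
GROUP BY game
HAVING AVG(points) > 24

Result:
  Hockey: avg=24.67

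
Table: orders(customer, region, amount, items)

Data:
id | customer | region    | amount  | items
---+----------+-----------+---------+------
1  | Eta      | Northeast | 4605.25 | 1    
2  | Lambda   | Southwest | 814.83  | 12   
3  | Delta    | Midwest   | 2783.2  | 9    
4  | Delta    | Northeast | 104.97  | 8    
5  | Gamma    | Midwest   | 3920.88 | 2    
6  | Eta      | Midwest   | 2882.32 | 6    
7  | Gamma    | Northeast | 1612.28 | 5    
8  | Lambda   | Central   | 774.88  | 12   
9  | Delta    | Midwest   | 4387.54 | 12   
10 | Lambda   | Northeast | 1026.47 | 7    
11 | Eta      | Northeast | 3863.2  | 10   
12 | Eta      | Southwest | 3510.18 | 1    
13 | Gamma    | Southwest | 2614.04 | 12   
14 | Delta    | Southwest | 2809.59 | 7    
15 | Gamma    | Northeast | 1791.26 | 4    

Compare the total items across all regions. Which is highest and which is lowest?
SELECT region, SUM(items)
FROM orders
GROUP BY region
ORDER BY SUM(items)

All groups:
  Central: 12
  Midwest: 29
  Southwest: 32
  Northeast: 35

Highest: Northeast (35)
Lowest: Central (12)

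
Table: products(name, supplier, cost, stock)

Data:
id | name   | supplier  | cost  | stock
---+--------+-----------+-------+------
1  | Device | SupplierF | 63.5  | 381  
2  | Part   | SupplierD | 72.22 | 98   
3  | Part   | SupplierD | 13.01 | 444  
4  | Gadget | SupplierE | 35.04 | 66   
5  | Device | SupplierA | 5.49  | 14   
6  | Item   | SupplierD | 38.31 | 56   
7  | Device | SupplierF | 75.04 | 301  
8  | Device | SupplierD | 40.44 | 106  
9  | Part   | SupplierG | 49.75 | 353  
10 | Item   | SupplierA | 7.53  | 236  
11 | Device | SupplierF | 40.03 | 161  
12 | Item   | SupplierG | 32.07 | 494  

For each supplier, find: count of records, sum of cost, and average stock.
SELECT supplier,
       COUNT(*) as cnt,
       SUM(cost) as total_cost,
       AVG(stock) as avg_stock
FROM products
GROUP BY supplier

Result:
  SupplierA: 2 records, 13.02 total cost, 125.00 avg stock
  SupplierD: 4 records, 163.98 total cost, 176.00 avg stock
  SupplierE: 1 records, 35.04 total cost, 66.00 avg stock
  SupplierF: 3 records, 178.57 total cost, 281.00 avg stock
  SupplierG: 2 records, 81.82 total cost, 423.50 avg stock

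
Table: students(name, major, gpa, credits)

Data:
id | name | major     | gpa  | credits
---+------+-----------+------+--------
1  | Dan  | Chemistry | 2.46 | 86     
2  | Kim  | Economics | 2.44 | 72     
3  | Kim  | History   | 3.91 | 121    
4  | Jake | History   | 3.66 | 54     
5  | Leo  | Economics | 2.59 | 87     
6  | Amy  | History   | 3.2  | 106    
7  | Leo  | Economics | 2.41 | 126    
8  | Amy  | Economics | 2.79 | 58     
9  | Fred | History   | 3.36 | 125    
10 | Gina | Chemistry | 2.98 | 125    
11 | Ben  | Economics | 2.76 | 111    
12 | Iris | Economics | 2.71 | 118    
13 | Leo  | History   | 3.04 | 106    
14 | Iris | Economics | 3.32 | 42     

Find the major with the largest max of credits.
SELECT major, MAX(credits) as val
FROM students
GROUP BY major
ORDER BY val DESC
LIMIT 1

Result: Economics with max(credits) = 126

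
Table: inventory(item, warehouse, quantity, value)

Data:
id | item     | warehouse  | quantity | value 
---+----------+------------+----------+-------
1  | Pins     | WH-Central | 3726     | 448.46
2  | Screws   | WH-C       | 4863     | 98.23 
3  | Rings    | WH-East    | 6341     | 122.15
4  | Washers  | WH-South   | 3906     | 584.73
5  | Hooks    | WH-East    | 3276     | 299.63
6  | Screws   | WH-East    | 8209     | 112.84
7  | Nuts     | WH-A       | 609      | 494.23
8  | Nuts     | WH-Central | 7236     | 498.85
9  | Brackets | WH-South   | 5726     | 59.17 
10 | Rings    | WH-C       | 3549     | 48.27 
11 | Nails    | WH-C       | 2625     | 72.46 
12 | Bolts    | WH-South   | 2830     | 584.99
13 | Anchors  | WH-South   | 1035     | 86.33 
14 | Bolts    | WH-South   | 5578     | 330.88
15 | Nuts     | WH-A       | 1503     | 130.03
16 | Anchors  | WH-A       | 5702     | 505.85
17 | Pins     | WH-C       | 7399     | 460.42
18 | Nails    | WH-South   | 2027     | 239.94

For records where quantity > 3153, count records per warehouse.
SELECT warehouse, COUNT(*)
FROM inventory
WHERE quantity > 3153
GROUP BY warehouse

Note: WHERE filters rows before grouping.

Result:
  WH-A: 1
  WH-C: 3
  WH-Central: 2
  WH-East: 3
  WH-South: 3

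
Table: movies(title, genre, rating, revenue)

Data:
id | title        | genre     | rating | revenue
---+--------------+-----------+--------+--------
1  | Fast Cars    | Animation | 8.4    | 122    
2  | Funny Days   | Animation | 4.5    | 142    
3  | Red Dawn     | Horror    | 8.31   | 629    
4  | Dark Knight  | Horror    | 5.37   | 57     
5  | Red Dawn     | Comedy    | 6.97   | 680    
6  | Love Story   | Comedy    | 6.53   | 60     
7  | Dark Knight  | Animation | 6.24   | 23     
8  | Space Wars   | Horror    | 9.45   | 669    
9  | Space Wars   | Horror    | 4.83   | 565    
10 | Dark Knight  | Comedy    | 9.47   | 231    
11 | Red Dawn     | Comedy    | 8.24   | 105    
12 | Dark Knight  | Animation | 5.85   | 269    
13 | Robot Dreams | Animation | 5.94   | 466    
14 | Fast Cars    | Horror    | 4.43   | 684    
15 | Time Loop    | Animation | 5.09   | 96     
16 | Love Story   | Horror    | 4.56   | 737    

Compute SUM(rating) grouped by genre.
SELECT genre, SUM(rating) as result
FROM movies
GROUP BY genre

Result:
  Animation: 36.02
  Comedy: 31.21
  Horror: 36.95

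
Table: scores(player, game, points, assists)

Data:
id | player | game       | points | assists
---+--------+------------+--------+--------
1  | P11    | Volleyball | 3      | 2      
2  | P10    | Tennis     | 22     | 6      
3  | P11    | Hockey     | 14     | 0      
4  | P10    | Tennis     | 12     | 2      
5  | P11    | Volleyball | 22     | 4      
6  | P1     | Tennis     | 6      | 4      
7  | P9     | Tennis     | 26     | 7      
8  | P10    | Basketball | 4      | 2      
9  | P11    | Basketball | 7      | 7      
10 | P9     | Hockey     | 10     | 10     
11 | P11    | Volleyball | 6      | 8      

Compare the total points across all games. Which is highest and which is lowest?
SELECT game, SUM(points)
FROM scores
GROUP BY game
ORDER BY SUM(points)

All groups:
  Basketball: 11
  Hockey: 24
  Volleyball: 31
  Tennis: 66

Highest: Tennis (66)
Lowest: Basketball (11)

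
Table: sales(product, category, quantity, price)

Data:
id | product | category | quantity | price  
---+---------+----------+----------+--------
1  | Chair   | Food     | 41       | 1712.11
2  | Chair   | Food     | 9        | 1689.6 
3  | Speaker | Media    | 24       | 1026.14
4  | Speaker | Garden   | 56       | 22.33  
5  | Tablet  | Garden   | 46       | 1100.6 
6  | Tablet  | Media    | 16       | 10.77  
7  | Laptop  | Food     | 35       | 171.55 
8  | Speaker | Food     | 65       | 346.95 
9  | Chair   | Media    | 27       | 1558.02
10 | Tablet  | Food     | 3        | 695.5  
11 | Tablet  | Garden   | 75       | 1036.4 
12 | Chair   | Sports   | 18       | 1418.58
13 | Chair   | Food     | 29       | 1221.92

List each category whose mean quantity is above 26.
SELECT category, AVG(quantity)
FROM sales
GROUP BY category
HAVING AVG(quantity) > 26

Result:
  Food: avg=30.33
  Garden: avg=59.00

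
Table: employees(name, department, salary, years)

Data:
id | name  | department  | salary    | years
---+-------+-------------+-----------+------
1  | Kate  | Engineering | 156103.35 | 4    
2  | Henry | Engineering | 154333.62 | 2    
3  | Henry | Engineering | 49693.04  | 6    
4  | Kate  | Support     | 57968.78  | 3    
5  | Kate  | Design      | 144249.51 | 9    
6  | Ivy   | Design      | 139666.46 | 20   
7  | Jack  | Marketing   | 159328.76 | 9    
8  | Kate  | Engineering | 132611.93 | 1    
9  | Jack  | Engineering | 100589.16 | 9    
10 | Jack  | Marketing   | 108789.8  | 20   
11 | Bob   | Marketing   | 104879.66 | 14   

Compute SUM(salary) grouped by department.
SELECT department, SUM(salary) as result
FROM employees
GROUP BY department

Result:
  Design: 283915.97
  Engineering: 593331.10
  Marketing: 372998.22
  Support: 57968.78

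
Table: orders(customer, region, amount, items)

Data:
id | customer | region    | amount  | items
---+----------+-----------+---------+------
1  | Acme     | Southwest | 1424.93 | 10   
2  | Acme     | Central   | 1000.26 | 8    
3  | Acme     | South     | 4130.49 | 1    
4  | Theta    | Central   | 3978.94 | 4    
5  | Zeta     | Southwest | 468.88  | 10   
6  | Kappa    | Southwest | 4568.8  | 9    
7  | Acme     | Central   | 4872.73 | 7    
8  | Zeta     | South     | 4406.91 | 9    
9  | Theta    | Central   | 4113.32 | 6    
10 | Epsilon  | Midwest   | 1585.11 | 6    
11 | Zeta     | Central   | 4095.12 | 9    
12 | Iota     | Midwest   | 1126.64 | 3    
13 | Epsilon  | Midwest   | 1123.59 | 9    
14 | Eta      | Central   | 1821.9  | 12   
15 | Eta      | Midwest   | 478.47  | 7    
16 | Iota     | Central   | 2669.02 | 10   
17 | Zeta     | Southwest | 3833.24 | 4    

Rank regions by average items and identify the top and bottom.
SELECT region, AVG(items)
FROM orders
GROUP BY region
ORDER BY AVG(items)

All groups:
  South: 5.00
  Midwest: 6.25
  Central: 8.00
  Southwest: 8.25

Highest: Southwest (8.25)
Lowest: South (5.00)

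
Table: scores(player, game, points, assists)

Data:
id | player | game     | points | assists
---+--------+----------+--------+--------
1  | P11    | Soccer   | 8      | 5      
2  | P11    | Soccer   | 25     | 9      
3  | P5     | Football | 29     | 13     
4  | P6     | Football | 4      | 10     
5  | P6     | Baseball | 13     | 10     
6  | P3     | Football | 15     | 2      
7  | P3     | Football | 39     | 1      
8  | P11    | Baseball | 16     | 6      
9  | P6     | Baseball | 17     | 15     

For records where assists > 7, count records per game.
SELECT game, COUNT(*)
FROM scores
WHERE assists > 7
GROUP BY game

Note: WHERE filters rows before grouping.

Result:
  Baseball: 2
  Football: 2
  Soccer: 1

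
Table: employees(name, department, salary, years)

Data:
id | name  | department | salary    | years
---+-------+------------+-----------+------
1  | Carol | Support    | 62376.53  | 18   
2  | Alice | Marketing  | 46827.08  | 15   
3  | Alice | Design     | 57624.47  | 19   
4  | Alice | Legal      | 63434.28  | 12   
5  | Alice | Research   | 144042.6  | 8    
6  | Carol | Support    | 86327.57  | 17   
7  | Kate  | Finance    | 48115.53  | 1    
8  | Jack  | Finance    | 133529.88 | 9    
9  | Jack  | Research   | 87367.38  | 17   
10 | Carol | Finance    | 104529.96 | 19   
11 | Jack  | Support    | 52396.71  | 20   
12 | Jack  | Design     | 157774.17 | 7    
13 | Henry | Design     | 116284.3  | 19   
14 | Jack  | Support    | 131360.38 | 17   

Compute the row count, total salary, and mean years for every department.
SELECT department,
       COUNT(*) as cnt,
       SUM(salary) as total_salary,
       AVG(years) as avg_years
FROM employees
GROUP BY department

Result:
  Design: 3 records, 331682.94 total salary, 15.00 avg years
  Finance: 3 records, 286175.37 total salary, 9.67 avg years
  Legal: 1 records, 63434.28 total salary, 12.00 avg years
  Marketing: 1 records, 46827.08 total salary, 15.00 avg years
  Research: 2 records, 231409.98 total salary, 12.50 avg years
  Support: 4 records, 332461.19 total salary, 18.00 avg years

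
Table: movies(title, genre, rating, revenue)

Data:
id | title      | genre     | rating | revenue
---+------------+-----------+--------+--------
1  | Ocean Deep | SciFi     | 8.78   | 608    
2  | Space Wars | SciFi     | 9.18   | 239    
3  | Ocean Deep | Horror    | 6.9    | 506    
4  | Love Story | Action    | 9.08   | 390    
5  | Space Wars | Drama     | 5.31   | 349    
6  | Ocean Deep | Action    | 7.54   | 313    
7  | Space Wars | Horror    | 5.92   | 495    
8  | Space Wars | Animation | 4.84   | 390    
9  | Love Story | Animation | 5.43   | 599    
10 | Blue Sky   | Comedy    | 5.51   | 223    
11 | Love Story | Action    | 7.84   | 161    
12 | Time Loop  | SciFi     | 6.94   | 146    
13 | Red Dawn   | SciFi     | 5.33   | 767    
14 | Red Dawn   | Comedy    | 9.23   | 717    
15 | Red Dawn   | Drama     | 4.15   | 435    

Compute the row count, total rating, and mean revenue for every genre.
SELECT genre,
       COUNT(*) as cnt,
       SUM(rating) as total_rating,
       AVG(revenue) as avg_revenue
FROM movies
GROUP BY genre

Result:
  Action: 3 records, 24.46 total rating, 288.00 avg revenue
  Animation: 2 records, 10.27 total rating, 494.50 avg revenue
  Comedy: 2 records, 14.74 total rating, 470.00 avg revenue
  Drama: 2 records, 9.46 total rating, 392.00 avg revenue
  Horror: 2 records, 12.82 total rating, 500.50 avg revenue
  SciFi: 4 records, 30.23 total rating, 440.00 avg revenue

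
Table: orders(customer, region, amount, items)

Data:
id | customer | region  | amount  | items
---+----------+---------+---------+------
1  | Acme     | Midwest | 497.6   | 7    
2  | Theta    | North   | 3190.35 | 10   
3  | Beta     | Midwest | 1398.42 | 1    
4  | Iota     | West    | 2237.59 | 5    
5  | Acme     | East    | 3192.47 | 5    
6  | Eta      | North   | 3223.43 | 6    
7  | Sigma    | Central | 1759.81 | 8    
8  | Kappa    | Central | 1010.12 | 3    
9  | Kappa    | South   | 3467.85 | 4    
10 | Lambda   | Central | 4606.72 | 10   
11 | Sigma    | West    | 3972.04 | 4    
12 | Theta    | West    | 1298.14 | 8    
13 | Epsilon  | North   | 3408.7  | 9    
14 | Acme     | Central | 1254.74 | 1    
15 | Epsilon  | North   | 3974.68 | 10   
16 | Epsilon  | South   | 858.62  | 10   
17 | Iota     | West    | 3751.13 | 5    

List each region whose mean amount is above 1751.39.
SELECT region, AVG(amount)
FROM orders
GROUP BY region
HAVING AVG(amount) > 1751.39

Result:
  Central: avg=2157.85
  East: avg=3192.47
  North: avg=3449.29
  South: avg=2163.24
  West: avg=2814.73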